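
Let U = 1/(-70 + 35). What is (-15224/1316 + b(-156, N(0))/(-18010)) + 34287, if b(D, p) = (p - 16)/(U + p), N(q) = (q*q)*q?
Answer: 20309168793/592529 ≈ 34275.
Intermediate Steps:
U = -1/35 (U = 1/(-35) = -1/35 ≈ -0.028571)
N(q) = q³ (N(q) = q²*q = q³)
b(D, p) = (-16 + p)/(-1/35 + p) (b(D, p) = (p - 16)/(-1/35 + p) = (-16 + p)/(-1/35 + p))
(-15224/1316 + b(-156, N(0))/(-18010)) + 34287 = (-15224/1316 + (35*(-16 + 0³)/(-1 + 35*0³))/(-18010)) + 34287 = (-15224*1/1316 + (35*(-16 + 0)/(-1 + 35*0))*(-1/18010)) + 34287 = (-3806/329 + (35*(-16)/(-1 + 0))*(-1/18010)) + 34287 = (-3806/329 + (35*(-16)/(-1))*(-1/18010)) + 34287 = (-3806/329 + (35*(-1)*(-16))*(-1/18010)) + 34287 = (-3806/329 + 560*(-1/18010)) + 34287 = (-3806/329 - 56/1801) + 34287 = -6873030/592529 + 34287 = 20309168793/592529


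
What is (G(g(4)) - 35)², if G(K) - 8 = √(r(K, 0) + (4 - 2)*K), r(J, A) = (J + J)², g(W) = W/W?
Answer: (27 - √6)² ≈ 602.73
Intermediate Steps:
g(W) = 1
r(J, A) = 4*J² (r(J, A) = (2*J)² = 4*J²)
G(K) = 8 + √(2*K + 4*K²) (G(K) = 8 + √(4*K² + (4 - 2)*K) = 8 + √(4*K² + 2*K) = 8 + √(2*K + 4*K²))
(G(g(4)) - 35)² = ((8 + √2*√(1*(1 + 2*1))) - 35)² = ((8 + √2*√(1*(1 + 2))) - 35)² = ((8 + √2*√(1*3)) - 35)² = ((8 + √2*√3) - 35)² = ((8 + √6) - 35)² = (-27 + √6)²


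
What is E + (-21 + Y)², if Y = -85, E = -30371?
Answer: -19135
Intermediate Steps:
E + (-21 + Y)² = -30371 + (-21 - 85)² = -30371 + (-106)² = -30371 + 11236 = -19135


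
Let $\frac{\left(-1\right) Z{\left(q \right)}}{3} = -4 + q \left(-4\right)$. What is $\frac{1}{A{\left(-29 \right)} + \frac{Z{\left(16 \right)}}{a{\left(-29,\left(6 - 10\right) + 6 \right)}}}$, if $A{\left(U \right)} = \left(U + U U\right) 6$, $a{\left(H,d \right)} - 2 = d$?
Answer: $\frac{1}{4923} \approx 0.00020313$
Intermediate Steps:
$a{\left(H,d \right)} = 2 + d$
$Z{\left(q \right)} = 12 + 12 q$ ($Z{\left(q \right)} = - 3 \left(-4 + q \left(-4\right)\right) = - 3 \left(-4 - 4 q\right) = 12 + 12 q$)
$A{\left(U \right)} = 6 U + 6 U^{2}$ ($A{\left(U \right)} = \left(U + U^{2}\right) 6 = 6 U + 6 U^{2}$)
$\frac{1}{A{\left(-29 \right)} + \frac{Z{\left(16 \right)}}{a{\left(-29,\left(6 - 10\right) + 6 \right)}}} = \frac{1}{6 \left(-29\right) \left(1 - 29\right) + \frac{12 + 12 \cdot 16}{2 + \left(\left(6 - 10\right) + 6\right)}} = \frac{1}{6 \left(-29\right) \left(-28\right) + \frac{12 + 192}{2 + \left(-4 + 6\right)}} = \frac{1}{4872 + \frac{204}{2 + 2}} = \frac{1}{4872 + \frac{204}{4}} = \frac{1}{4872 + 204 \cdot \frac{1}{4}} = \frac{1}{4872 + 51} = \frac{1}{4923}$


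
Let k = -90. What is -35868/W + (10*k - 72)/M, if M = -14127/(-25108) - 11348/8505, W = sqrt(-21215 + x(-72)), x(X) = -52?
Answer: 207564320880/164775449 + 11956*I*sqrt(2363)/2363 ≈ 1259.7 + 245.95*I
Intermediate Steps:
W = 3*I*sqrt(2363) (W = sqrt(-21215 - 52) = sqrt(-21267) = 3*I*sqrt(2363) ≈ 145.83*I)
M = -164775449/213543540 (M = -14127*(-1/25108) - 11348*1/8505 = 14127/25108 - 11348/8505 = -164775449/213543540 ≈ -0.77162)
-35868/W + (10*k - 72)/M = -35868*(-I*sqrt(2363)/7089) + (10*(-90) - 72)/(-164775449/213543540) = -(-11956)*I*sqrt(2363)/2363 + (-900 - 72)*(-213543540/164775449) = 11956*I*sqrt(2363)/2363 - 972*(-213543540/164775449) = 11956*I*sqrt(2363)/2363 + 207564320880/164775449 = 207564320880/164775449 + 11956*I*sqrt(2363)/2363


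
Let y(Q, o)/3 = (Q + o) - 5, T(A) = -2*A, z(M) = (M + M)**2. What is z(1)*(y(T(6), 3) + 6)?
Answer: -144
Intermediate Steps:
z(M) = 4*M**2 (z(M) = (2*M)**2 = 4*M**2)
y(Q, o) = -15 + 3*Q + 3*o (y(Q, o) = 3*((Q + o) - 5) = 3*(-5 + Q + o) = -15 + 3*Q + 3*o)
z(1)*(y(T(6), 3) + 6) = (4*1**2)*((-15 + 3*(-2*6) + 3*3) + 6) = (4*1)*((-15 + 3*(-12) + 9) + 6) = 4*((-15 - 36 + 9) + 6) = 4*(-42 + 6) = 4*(-36) = -144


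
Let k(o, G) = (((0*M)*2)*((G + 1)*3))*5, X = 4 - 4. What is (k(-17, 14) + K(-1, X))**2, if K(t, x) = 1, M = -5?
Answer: 1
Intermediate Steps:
X = 0
k(o, G) = 0 (k(o, G) = (((0*(-5))*2)*((G + 1)*3))*5 = ((0*2)*((1 + G)*3))*5 = (0*(3 + 3*G))*5 = 0*5 = 0)
(k(-17, 14) + K(-1, X))**2 = (0 + 1)**2 = 1**2 = 1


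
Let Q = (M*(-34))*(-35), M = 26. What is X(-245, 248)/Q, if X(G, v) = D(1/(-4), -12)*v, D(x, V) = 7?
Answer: 62/1105 ≈ 0.056109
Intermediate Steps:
X(G, v) = 7*v
Q = 30940 (Q = (26*(-34))*(-35) = -884*(-35) = 30940)
X(-245, 248)/Q = (7*248)/30940 = 1736*(1/30940) = 62/1105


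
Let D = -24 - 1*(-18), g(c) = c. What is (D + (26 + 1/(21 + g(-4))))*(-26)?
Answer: -8866/17 ≈ -521.53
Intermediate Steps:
D = -6 (D = -24 + 18 = -6)
(D + (26 + 1/(21 + g(-4))))*(-26) = (-6 + (26 + 1/(21 - 4)))*(-26) = (-6 + (26 + 1/17))*(-26) = (-6 + 443/17)*(-26) = (341/17)*(-26) = -8866/17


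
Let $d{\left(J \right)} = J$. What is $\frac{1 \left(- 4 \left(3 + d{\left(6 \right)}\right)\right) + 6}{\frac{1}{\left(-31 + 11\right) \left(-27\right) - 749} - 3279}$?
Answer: $\frac{3135}{342656} \approx 0.0091491$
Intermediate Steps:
$\frac{1 \left(- 4 \left(3 + d{\left(6 \right)}\right)\right) + 6}{\frac{1}{\left(-31 + 11\right) \left(-27\right) - 749} - 3279} = \frac{1 \left(- 4 \left(3 + 6\right)\right) + 6}{\frac{1}{\left(-31 + 11\right) \left(-27\right) - 749} - 3279} = \frac{1 \left(\left(-4\right) 9\right) + 6}{\frac{1}{\left(-20\right) \left(-27\right) - 749} - 3279} = \frac{1 \left(-36\right) + 6}{\frac{1}{540 - 749} - 3279} = \frac{-36 + 6}{\frac{1}{-209} - 3279} = \frac{1}{- \frac{1}{209} - 3279} \left(-30\right) = \frac{1}{- \frac{685312}{209}} \left(-30\right) = \left(- \frac{209}{685312}\right) \left(-30\right) = \frac{3135}{342656}$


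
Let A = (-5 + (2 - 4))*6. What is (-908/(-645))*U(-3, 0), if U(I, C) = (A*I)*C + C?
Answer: 0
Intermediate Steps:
A = -42 (A = (-5 - 2)*6 = -7*6 = -42)
U(I, C) = C - 42*C*I (U(I, C) = (-42*I)*C + C = -42*C*I + C = C - 42*C*I)
(-908/(-645))*U(-3, 0) = (-908/(-645))*(0*(1 - 42*(-3))) = (-908*(-1/645))*(0*(1 + 126)) = 908*(0*127)/645 = (908/645)*0 = 0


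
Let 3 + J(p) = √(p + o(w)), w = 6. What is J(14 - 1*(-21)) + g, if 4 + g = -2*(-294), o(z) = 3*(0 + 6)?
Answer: 581 + √53 ≈ 588.28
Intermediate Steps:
o(z) = 18 (o(z) = 3*6 = 18)
J(p) = -3 + √(18 + p) (J(p) = -3 + √(p + 18) = -3 + √(18 + p))
g = 584 (g = -4 - 2*(-294) = -4 + 588 = 584)
J(14 - 1*(-21)) + g = (-3 + √(18 + (14 - 1*(-21)))) + 584 = (-3 + √(18 + (14 + 21))) + 584 = (-3 + √(18 + 35)) + 584 = (-3 + √53) + 584 = 581 + √53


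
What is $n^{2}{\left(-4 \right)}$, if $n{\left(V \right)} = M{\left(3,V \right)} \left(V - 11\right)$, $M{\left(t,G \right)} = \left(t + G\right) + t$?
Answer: $900$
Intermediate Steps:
$M{\left(t,G \right)} = G + 2 t$ ($M{\left(t,G \right)} = \left(G + t\right) + t = G + 2 t$)
$n{\left(V \right)} = \left(-11 + V\right) \left(6 + V\right)$ ($n{\left(V \right)} = \left(V + 2 \cdot 3\right) \left(V - 11\right) = \left(V + 6\right) \left(-11 + V\right) = \left(6 + V\right) \left(-11 + V\right) = \left(-11 + V\right) \left(6 + V\right)$)
$n^{2}{\left(-4 \right)} = \left(\left(-11 - 4\right) \left(6 - 4\right)\right)^{2} = \left(\left(-15\right) 2\right)^{2} = \left(-30\right)^{2} = 900$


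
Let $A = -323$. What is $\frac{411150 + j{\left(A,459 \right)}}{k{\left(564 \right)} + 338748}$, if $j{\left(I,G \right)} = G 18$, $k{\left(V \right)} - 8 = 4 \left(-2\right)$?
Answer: $\frac{34951}{28229} \approx 1.2381$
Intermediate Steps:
$k{\left(V \right)} = 0$ ($k{\left(V \right)} = 8 + 4 \left(-2\right) = 8 - 8 = 0$)
$j{\left(I,G \right)} = 18 G$
$\frac{411150 + j{\left(A,459 \right)}}{k{\left(564 \right)} + 338748} = \frac{411150 + 18 \cdot 459}{0 + 338748} = \frac{411150 + 8262}{338748} = 419412 \cdot \frac{1}{338748} = \frac{34951}{28229}$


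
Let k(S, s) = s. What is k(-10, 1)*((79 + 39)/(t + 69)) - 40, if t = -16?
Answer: -2002/53 ≈ -37.774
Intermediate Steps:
k(-10, 1)*((79 + 39)/(t + 69)) - 40 = 1*((79 + 39)/(-16 + 69)) - 40 = 1*(118/53) - 40 = 118/53 - 40 = -2002/53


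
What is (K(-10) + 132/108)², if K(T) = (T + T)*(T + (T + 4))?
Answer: 8357881/81 ≈ 1.0318e+5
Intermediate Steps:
K(T) = 2*T*(4 + 2*T) (K(T) = (2*T)*(T + (4 + T)) = (2*T)*(4 + 2*T) = 2*T*(4 + 2*T))
(K(-10) + 132/108)² = (4*(-10)*(2 - 10) + 132/108)² = (4*(-10)*(-8) + 132*(1/108))² = (320 + 11/9)² = (2891/9)² = 8357881/81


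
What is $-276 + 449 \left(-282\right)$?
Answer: $-126894$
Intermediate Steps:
$-276 + 449 \left(-282\right) = -276 - 126618 = -126894$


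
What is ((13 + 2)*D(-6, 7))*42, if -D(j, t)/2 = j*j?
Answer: -45360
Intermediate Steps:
D(j, t) = -2*j² (D(j, t) = -2*j*j = -2*j²)
((13 + 2)*D(-6, 7))*42 = ((13 + 2)*(-2*(-6)²))*42 = (15*(-2*36))*42 = (15*(-72))*42 = -1080*42 = -45360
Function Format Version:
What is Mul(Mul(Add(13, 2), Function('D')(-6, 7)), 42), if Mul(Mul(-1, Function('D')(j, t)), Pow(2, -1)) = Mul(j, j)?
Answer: -45360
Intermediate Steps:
Function('D')(j, t) = Mul(-2, Pow(j, 2)) (Function('D')(j, t) = Mul(-2, Mul(j, j)) = Mul(-2, Pow(j, 2)))
Mul(Mul(Add(13, 2), Function('D')(-6, 7)), 42) = Mul(Mul(Add(13, 2), Mul(-2, Pow(-6, 2))), 42) = Mul(Mul(15, Mul(-2, 36)), 42) = Mul(Mul(15, -72), 42) = Mul(-1080, 42) = -45360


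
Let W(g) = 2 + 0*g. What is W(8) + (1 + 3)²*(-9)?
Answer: -142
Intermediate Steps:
W(g) = 2 (W(g) = 2 + 0 = 2)
W(8) + (1 + 3)²*(-9) = 2 + (1 + 3)²*(-9) = 2 + 4²*(-9) = 2 + 16*(-9) = 2 - 144 = -142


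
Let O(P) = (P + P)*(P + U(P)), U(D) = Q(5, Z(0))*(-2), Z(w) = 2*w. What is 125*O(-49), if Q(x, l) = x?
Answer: 722750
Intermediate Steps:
U(D) = -10 (U(D) = 5*(-2) = -10)
O(P) = 2*P*(-10 + P) (O(P) = (P + P)*(P - 10) = (2*P)*(-10 + P) = 2*P*(-10 + P))
125*O(-49) = 125*(2*(-49)*(-10 - 49)) = 125*(2*(-49)*(-59)) = 125*5782 = 722750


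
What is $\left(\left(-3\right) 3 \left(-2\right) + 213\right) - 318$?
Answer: $-87$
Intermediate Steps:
$\left(\left(-3\right) 3 \left(-2\right) + 213\right) - 318 = \left(\left(-9\right) \left(-2\right) + 213\right) - 318 = \left(18 + 213\right) - 318 = 231 - 318 = -87$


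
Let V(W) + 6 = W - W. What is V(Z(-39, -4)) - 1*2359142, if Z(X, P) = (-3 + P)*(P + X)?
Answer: -2359148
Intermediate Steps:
V(W) = -6 (V(W) = -6 + (W - W) = -6 + 0 = -6)
V(Z(-39, -4)) - 1*2359142 = -6 - 1*2359142 = -6 - 2359142 = -2359148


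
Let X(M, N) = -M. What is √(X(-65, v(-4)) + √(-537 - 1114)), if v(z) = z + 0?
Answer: √(65 + I*√1651) ≈ 8.4159 + 2.414*I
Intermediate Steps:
v(z) = z
√(X(-65, v(-4)) + √(-537 - 1114)) = √(-1*(-65) + √(-537 - 1114)) = √(65 + √(-1651)) = √(65 + I*√1651)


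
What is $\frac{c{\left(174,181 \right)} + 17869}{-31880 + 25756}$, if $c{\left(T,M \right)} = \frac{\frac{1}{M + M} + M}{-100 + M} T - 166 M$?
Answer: $\frac{4800736}{2493999} \approx 1.9249$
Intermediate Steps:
$c{\left(T,M \right)} = - 166 M + \frac{T \left(M + \frac{1}{2 M}\right)}{-100 + M}$ ($c{\left(T,M \right)} = \frac{\frac{1}{2 M} + M}{-100 + M} T - 166 M = \frac{M + \frac{1}{2 M}}{-100 + M} T - 166 M = \frac{T \left(M + \frac{1}{2 M}\right)}{-100 + M} - 166 M = - 166 M + \frac{T \left(M + \frac{1}{2 M}\right)}{-100 + M}$)
$\frac{c{\left(174,181 \right)} + 17869}{-31880 + 25756} = \frac{\frac{\frac{1}{2} \cdot 174 - 166 \cdot 181^{3} + 16600 \cdot 181^{2} + 174 \cdot 181^{2}}{181 \left(-100 + 181\right)} + 17869}{-31880 + 25756} = \frac{\frac{87 - 984337006 + 16600 \cdot 32761 + 174 \cdot 32761}{181 \cdot 81} + 17869}{-6124} = \left(\frac{1}{181} \cdot \frac{1}{81} \left(87 - 984337006 + 543832600 + 5700414\right) + 17869\right) \left(- \frac{1}{6124}\right) = \left(\frac{1}{181} \cdot \frac{1}{81} \left(-434803905\right) + 17869\right) \left(- \frac{1}{6124}\right) = \left(- \frac{48311545}{1629} + 17869\right) \left(- \frac{1}{6124}\right) = \left(- \frac{19202944}{1629}\right) \left(- \frac{1}{6124}\right) = \frac{4800736}{2493999}$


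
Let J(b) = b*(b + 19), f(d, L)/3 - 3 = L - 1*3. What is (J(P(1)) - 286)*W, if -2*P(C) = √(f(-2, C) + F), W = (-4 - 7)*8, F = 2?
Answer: 25058 + 836*√5 ≈ 26927.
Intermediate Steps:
W = -88 (W = -11*8 = -88)
f(d, L) = 3*L (f(d, L) = 9 + 3*(L - 1*3) = 9 + 3*(L - 3) = 9 + 3*(-3 + L) = 9 + (-9 + 3*L) = 3*L)
P(C) = -√(2 + 3*C)/2 (P(C) = -√(3*C + 2)/2 = -√(2 + 3*C)/2)
J(b) = b*(19 + b)
(J(P(1)) - 286)*W = ((-√(2 + 3*1)/2)*(19 - √(2 + 3*1)/2) - 286)*(-88) = ((-√(2 + 3)/2)*(19 - √(2 + 3)/2) - 286)*(-88) = ((-√5/2)*(19 - √5/2) - 286)*(-88) = (-√5*(19 - √5/2)/2 - 286)*(-88) = (-286 - √5*(19 - √5/2)/2)*(-88) = 25168 + 44*√5*(19 - √5/2)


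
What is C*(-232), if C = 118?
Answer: -27376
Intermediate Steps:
C*(-232) = 118*(-232) = -27376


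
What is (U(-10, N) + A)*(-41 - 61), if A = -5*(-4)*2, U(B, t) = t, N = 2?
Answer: -4284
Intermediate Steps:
A = 40 (A = 20*2 = 40)
(U(-10, N) + A)*(-41 - 61) = (2 + 40)*(-41 - 61) = 42*(-102) = -4284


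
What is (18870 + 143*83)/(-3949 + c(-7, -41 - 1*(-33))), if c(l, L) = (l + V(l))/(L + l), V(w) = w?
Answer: -461085/59221 ≈ -7.7858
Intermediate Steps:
c(l, L) = 2*l/(L + l) (c(l, L) = (l + l)/(L + l) = (2*l)/(L + l) = 2*l/(L + l))
(18870 + 143*83)/(-3949 + c(-7, -41 - 1*(-33))) = (18870 + 143*83)/(-3949 + 2*(-7)/((-41 - 1*(-33)) - 7)) = (18870 + 11869)/(-3949 + 2*(-7)/((-41 + 33) - 7)) = 30739/(-3949 + 2*(-7)/(-8 - 7)) = 30739/(-3949 + 2*(-7)/(-15)) = 30739/(-3949 + 2*(-7)*(-1/15)) = 30739/(-3949 + 14/15) = 30739/(-59221/15) = 30739*(-15/59221) = -461085/59221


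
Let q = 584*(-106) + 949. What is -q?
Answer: 60955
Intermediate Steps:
q = -60955 (q = -61904 + 949 = -60955)
-q = -1*(-60955) = 60955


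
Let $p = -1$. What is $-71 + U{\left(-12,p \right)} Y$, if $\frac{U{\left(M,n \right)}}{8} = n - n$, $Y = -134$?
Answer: $-71$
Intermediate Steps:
$U{\left(M,n \right)} = 0$ ($U{\left(M,n \right)} = 8 \left(n - n\right) = 8 \cdot 0 = 0$)
$-71 + U{\left(-12,p \right)} Y = -71 + 0 \left(-134\right) = -71 + 0 = -71$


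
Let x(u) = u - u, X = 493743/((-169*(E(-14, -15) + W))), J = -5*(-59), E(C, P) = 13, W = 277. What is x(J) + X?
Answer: -493743/49010 ≈ -10.074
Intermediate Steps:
J = 295
X = -493743/49010 (X = 493743/((-169*(13 + 277))) = 493743/((-169*290)) = 493743/(-49010) = 493743*(-1/49010) = -493743/49010 ≈ -10.074)
x(u) = 0
x(J) + X = 0 - 493743/49010 = -493743/49010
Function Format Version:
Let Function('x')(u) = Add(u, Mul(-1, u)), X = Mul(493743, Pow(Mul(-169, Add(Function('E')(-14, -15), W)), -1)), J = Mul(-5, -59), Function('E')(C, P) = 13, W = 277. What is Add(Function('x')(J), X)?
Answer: Rational(-493743, 49010) ≈ -10.074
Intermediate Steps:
J = 295
X = Rational(-493743, 49010) (X = Mul(493743, Pow(Mul(-169, Add(13, 277)), -1)) = Mul(493743, Pow(Mul(-169, 290), -1)) = Mul(493743, Pow(-49010, -1)) = Mul(493743, Rational(-1, 49010)) = Rational(-493743, 49010) ≈ -10.074)
Function('x')(u) = 0
Add(Function('x')(J), X) = Add(0, Rational(-493743, 49010)) = Rational(-493743, 49010)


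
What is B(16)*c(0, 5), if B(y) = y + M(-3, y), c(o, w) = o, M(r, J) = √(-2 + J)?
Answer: 0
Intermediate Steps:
B(y) = y + √(-2 + y)
B(16)*c(0, 5) = (16 + √(-2 + 16))*0 = (16 + √14)*0 = 0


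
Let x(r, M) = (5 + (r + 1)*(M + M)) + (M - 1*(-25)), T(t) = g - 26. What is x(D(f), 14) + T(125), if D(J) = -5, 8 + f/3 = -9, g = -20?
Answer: -114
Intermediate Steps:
f = -51 (f = -24 + 3*(-9) = -24 - 27 = -51)
T(t) = -46 (T(t) = -20 - 26 = -46)
x(r, M) = 30 + M + 2*M*(1 + r) (x(r, M) = (5 + (1 + r)*(2*M)) + (M + 25) = (5 + 2*M*(1 + r)) + (25 + M) = 30 + M + 2*M*(1 + r))
x(D(f), 14) + T(125) = (30 + 3*14 + 2*14*(-5)) - 46 = (30 + 42 - 140) - 46 = -68 - 46 = -114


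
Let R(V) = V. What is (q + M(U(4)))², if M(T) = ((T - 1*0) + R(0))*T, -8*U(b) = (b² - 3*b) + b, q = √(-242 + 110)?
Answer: -131 + 4*I*√33 ≈ -131.0 + 22.978*I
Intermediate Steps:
q = 2*I*√33 (q = √(-132) = 2*I*√33 ≈ 11.489*I)
U(b) = -b²/8 + b/4 (U(b) = -((b² - 3*b) + b)/8 = -(b² - 2*b)/8 = -b²/8 + b/4)
M(T) = T² (M(T) = ((T - 1*0) + 0)*T = ((T + 0) + 0)*T = (T + 0)*T = T*T = T²)
(q + M(U(4)))² = (2*I*√33 + ((⅛)*4*(2 - 1*4))²)² = (2*I*√33 + ((⅛)*4*(2 - 4))²)² = (2*I*√33 + ((⅛)*4*(-2))²)² = (2*I*√33 + (-1)²)² = (2*I*√33 + 1)² = (1 + 2*I*√33)²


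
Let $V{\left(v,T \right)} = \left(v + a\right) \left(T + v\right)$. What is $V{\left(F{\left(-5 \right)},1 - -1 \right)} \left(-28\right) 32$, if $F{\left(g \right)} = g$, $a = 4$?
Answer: $-2688$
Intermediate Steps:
$V{\left(v,T \right)} = \left(4 + v\right) \left(T + v\right)$ ($V{\left(v,T \right)} = \left(v + 4\right) \left(T + v\right) = \left(4 + v\right) \left(T + v\right)$)
$V{\left(F{\left(-5 \right)},1 - -1 \right)} \left(-28\right) 32 = \left(\left(-5\right)^{2} + 4 \left(1 - -1\right) + 4 \left(-5\right) + \left(1 - -1\right) \left(-5\right)\right) \left(-28\right) 32 = \left(25 + 4 \left(1 + 1\right) - 20 + \left(1 + 1\right) \left(-5\right)\right) \left(-28\right) 32 = \left(25 + 4 \cdot 2 - 20 + 2 \left(-5\right)\right) \left(-28\right) 32 = \left(25 + 8 - 20 - 10\right) \left(-28\right) 32 = 3 \left(-28\right) 32 = \left(-84\right) 32 = -2688$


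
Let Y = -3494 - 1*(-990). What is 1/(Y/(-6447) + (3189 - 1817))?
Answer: 6447/8847788 ≈ 0.00072866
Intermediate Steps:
Y = -2504 (Y = -3494 + 990 = -2504)
1/(Y/(-6447) + (3189 - 1817)) = 1/(-2504/(-6447) + (3189 - 1817)) = 1/(-2504*(-1/6447) + 1372) = 1/(2504/6447 + 1372) = 1/(8847788/6447) = 6447/8847788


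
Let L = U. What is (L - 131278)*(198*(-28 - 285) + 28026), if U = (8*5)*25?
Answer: 4422677544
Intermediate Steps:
U = 1000 (U = 40*25 = 1000)
L = 1000
(L - 131278)*(198*(-28 - 285) + 28026) = (1000 - 131278)*(198*(-28 - 285) + 28026) = -130278*(198*(-313) + 28026) = -130278*(-61974 + 28026) = -130278*(-33948) = 4422677544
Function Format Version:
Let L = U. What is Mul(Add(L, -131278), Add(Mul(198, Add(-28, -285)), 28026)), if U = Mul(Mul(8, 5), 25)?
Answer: 4422677544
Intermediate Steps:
U = 1000 (U = Mul(40, 25) = 1000)
L = 1000
Mul(Add(L, -131278), Add(Mul(198, Add(-28, -285)), 28026)) = Mul(Add(1000, -131278), Add(Mul(198, Add(-28, -285)), 28026)) = Mul(-130278, Add(Mul(198, -313), 28026)) = Mul(-130278, Add(-61974, 28026)) = Mul(-130278, -33948) = 4422677544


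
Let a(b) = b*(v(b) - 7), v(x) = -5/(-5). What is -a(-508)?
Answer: -3048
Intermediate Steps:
v(x) = 1 (v(x) = -5*(-1/5) = 1)
a(b) = -6*b (a(b) = b*(1 - 7) = b*(-6) = -6*b)
-a(-508) = -(-6)*(-508) = -1*3048 = -3048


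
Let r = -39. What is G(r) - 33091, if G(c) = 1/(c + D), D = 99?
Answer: -1985459/60 ≈ -33091.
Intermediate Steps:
G(c) = 1/(99 + c) (G(c) = 1/(c + 99) = 1/(99 + c))
G(r) - 33091 = 1/(99 - 39) - 33091 = 1/60 - 33091 = -1985459/60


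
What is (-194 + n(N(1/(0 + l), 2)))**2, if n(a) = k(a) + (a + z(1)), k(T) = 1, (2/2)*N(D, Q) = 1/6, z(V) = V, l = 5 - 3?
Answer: 1324801/36 ≈ 36800.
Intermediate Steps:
l = 2
N(D, Q) = 1/6
n(a) = 2 + a (n(a) = 1 + (a + 1) = 1 + (1 + a) = 2 + a)
(-194 + n(N(1/(0 + l), 2)))**2 = (-194 + (2 + 1/6))**2 = (-194 + 13/6)**2 = (-1151/6)**2 = 1324801/36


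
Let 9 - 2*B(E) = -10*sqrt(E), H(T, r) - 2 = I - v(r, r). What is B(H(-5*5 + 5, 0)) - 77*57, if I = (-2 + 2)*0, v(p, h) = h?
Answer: -8769/2 + 5*sqrt(2) ≈ -4377.4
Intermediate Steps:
I = 0 (I = 0*0 = 0)
H(T, r) = 2 - r (H(T, r) = 2 + (0 - r) = 2 - r)
B(E) = 9/2 + 5*sqrt(E) (B(E) = 9/2 - (-5)*sqrt(E) = 9/2 + 5*sqrt(E))
B(H(-5*5 + 5, 0)) - 77*57 = (9/2 + 5*sqrt(2 - 1*0)) - 77*57 = (9/2 + 5*sqrt(2 + 0)) - 4389 = (9/2 + 5*sqrt(2)) - 4389 = -8769/2 + 5*sqrt(2)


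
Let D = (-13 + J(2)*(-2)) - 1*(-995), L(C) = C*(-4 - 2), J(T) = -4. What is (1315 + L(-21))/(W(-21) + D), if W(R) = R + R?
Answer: 1441/948 ≈ 1.5200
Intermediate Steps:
W(R) = 2*R
L(C) = -6*C (L(C) = C*(-6) = -6*C)
D = 990 (D = (-13 - 4*(-2)) - 1*(-995) = (-13 + 8) + 995 = -5 + 995 = 990)
(1315 + L(-21))/(W(-21) + D) = (1315 - 6*(-21))/(2*(-21) + 990) = (1315 + 126)/(-42 + 990) = 1441/948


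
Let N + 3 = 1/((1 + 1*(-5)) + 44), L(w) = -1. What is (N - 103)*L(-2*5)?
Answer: 4239/40 ≈ 105.97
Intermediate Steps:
N = -119/40 (N = -3 + 1/((1 + 1*(-5)) + 44) = -3 + 1/((1 - 5) + 44) = -3 + 1/(-4 + 44) = -3 + 1/40 = -119/40 ≈ -2.9750)
(N - 103)*L(-2*5) = (-119/40 - 103)*(-1) = -4239/40*(-1) = 4239/40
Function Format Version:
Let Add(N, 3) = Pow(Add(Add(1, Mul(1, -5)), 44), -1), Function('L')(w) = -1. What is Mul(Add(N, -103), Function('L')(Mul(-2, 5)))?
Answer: Rational(4239, 40) ≈ 105.97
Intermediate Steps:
N = Rational(-119, 40) (N = Add(-3, Pow(Add(Add(1, Mul(1, -5)), 44), -1)) = Add(-3, Pow(Add(Add(1, -5), 44), -1)) = Add(-3, Pow(Add(-4, 44), -1)) = Add(-3, Pow(40, -1)) = Add(-3, Rational(1, 40)) = Rational(-119, 40) ≈ -2.9750)
Mul(Add(N, -103), Function('L')(Mul(-2, 5))) = Mul(Add(Rational(-119, 40), -103), -1) = Mul(Rational(-4239, 40), -1) = Rational(4239, 40)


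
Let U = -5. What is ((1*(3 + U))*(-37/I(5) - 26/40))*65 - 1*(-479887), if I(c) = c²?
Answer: 4801639/10 ≈ 4.8016e+5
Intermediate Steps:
((1*(3 + U))*(-37/I(5) - 26/40))*65 - 1*(-479887) = ((1*(3 - 5))*(-37/(5²) - 26/40))*65 - 1*(-479887) = ((1*(-2))*(-37/25 - 26*1/40))*65 + 479887 = -2*(-37*1/25 - 13/20)*65 + 479887 = -2*(-37/25 - 13/20)*65 + 479887 = -2*(-213/100)*65 + 479887 = (213/50)*65 + 479887 = 2769/10 + 479887 = 4801639/10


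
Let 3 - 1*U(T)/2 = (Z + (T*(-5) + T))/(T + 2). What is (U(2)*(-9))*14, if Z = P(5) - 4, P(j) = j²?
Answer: 63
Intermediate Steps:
Z = 21 (Z = 5² - 4 = 25 - 4 = 21)
U(T) = 6 - 2*(21 - 4*T)/(2 + T) (U(T) = 6 - 2*(21 + (T*(-5) + T))/(T + 2) = 6 - 2*(21 + (-5*T + T))/(2 + T) = 6 - 2*(21 - 4*T)/(2 + T))
(U(2)*(-9))*14 = ((2*(-15 + 7*2)/(2 + 2))*(-9))*14 = ((2*(-15 + 14)/4)*(-9))*14 = ((2*(¼)*(-1))*(-9))*14 = -½*(-9)*14 = (9/2)*14 = 63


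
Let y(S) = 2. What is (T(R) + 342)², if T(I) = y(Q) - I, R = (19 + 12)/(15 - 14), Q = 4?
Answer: 97969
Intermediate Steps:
R = 31 (R = 31/1 = 31*1 = 31)
T(I) = 2 - I
(T(R) + 342)² = ((2 - 1*31) + 342)² = ((2 - 31) + 342)² = (-29 + 342)² = 313² = 97969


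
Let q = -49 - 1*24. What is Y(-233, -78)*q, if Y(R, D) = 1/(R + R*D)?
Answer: -73/17941 ≈ -0.0040689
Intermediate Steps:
Y(R, D) = 1/(R + D*R)
q = -73 (q = -49 - 24 = -73)
Y(-233, -78)*q = (1/((-233)*(1 - 78)))*(-73) = -1/233/(-77)*(-73) = -1/233*(-1/77)*(-73) = (1/17941)*(-73) = -73/17941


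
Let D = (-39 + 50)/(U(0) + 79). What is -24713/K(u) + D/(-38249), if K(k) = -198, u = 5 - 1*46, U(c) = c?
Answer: 74674553245/598290858 ≈ 124.81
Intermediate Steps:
u = -41 (u = 5 - 46 = -41)
D = 11/79 (D = (-39 + 50)/(0 + 79) = 11/79 ≈ 0.13924)
-24713/K(u) + D/(-38249) = -24713/(-198) + (11/79)/(-38249) = -24713*(-1/198) + (11/79)*(-1/38249) = 24713/198 - 11/3021671 = 74674553245/598290858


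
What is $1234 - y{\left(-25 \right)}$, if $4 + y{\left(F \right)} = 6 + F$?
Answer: $1257$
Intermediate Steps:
$y{\left(F \right)} = 2 + F$ ($y{\left(F \right)} = -4 + \left(6 + F\right) = 2 + F$)
$1234 - y{\left(-25 \right)} = 1234 - \left(2 - 25\right) = 1234 - -23 = 1234 + 23 = 1257$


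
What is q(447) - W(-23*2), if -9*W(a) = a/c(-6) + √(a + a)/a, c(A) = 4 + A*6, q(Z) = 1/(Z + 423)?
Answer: 3359/20880 - I*√23/207 ≈ 0.16087 - 0.023168*I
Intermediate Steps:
q(Z) = 1/(423 + Z)
c(A) = 4 + 6*A
W(a) = a/288 - √2/(9*√a) (W(a) = -(a/(4 + 6*(-6)) + √(a + a)/a)/9 = -(a/(4 - 36) + √(2*a)/a)/9 = -(a/(-32) + (√2*√a)/a)/9 = -(a*(-1/32) + √2/√a)/9 = -(-a/32 + √2/√a)/9 = a/288 - √2/(9*√a))
q(447) - W(-23*2) = 1/(423 + 447) - ((-23*2)/288 - √2/(9*√(-23*2))) = 1/870 - ((1/288)*(-46) - √2/(9*√(-46))) = 1/870 - (-23/144 - √2*(-I*√46/46)/9) = 1/870 - (-23/144 + I*√23/207) = 1/870 + (23/144 - I*√23/207) = 3359/20880 - I*√23/207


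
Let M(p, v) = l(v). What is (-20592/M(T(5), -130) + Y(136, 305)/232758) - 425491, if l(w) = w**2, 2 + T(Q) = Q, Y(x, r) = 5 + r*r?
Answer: -5364483840878/12607725 ≈ -4.2549e+5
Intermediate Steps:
Y(x, r) = 5 + r**2
T(Q) = -2 + Q
M(p, v) = v**2
(-20592/M(T(5), -130) + Y(136, 305)/232758) - 425491 = (-20592/((-130)**2) + (5 + 305**2)/232758) - 425491 = (-20592/16900 + (5 + 93025)*(1/232758)) - 425491 = (-20592*1/16900 + 93030*(1/232758)) - 425491 = (-396/325 + 15505/38793) - 425491 = -10322903/12607725 - 425491 = -5364483840878/12607725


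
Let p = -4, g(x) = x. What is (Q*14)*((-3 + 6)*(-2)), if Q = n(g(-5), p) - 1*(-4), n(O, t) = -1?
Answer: -252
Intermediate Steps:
Q = 3 (Q = -1 - 1*(-4) = -1 + 4 = 3)
(Q*14)*((-3 + 6)*(-2)) = (3*14)*((-3 + 6)*(-2)) = 42*(3*(-2)) = 42*(-6) = -252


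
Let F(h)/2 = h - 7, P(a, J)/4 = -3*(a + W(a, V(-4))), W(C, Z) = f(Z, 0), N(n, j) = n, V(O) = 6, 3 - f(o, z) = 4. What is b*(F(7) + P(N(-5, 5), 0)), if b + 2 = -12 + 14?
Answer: 0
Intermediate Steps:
f(o, z) = -1 (f(o, z) = 3 - 1*4 = 3 - 4 = -1)
W(C, Z) = -1
P(a, J) = 12 - 12*a (P(a, J) = 4*(-3*(a - 1)) = 4*(-3*(-1 + a)) = 4*(3 - 3*a) = 12 - 12*a)
b = 0 (b = -2 + (-12 + 14) = -2 + 2 = 0)
F(h) = -14 + 2*h (F(h) = 2*(h - 7) = 2*(-7 + h) = -14 + 2*h)
b*(F(7) + P(N(-5, 5), 0)) = 0*((-14 + 2*7) + (12 - 12*(-5))) = 0*((-14 + 14) + (12 + 60)) = 0*(0 + 72) = 0*72 = 0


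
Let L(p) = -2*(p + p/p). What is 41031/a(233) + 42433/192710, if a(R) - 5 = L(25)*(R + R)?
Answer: -982722817/666969310 ≈ -1.4734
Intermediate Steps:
L(p) = -2 - 2*p (L(p) = -2*(p + 1) = -2*(1 + p) = -2 - 2*p)
a(R) = 5 - 104*R (a(R) = 5 + (-2 - 2*25)*(R + R) = 5 + (-2 - 50)*(2*R) = 5 - 104*R)
41031/a(233) + 42433/192710 = 41031/(5 - 104*233) + 42433/192710 = 41031/(5 - 24232) + 42433*(1/192710) = 41031/(-24227) + 42433/192710 = 41031*(-1/24227) + 42433/192710 = -41031/24227 + 42433/192710 = -982722817/666969310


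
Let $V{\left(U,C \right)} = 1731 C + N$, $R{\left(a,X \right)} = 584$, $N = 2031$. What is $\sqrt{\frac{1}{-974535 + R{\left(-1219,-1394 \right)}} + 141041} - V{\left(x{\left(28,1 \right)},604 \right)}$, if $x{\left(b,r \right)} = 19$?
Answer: $-1047555 + \frac{\sqrt{133788749408133490}}{973951} \approx -1.0472 \cdot 10^{6}$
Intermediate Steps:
$V{\left(U,C \right)} = 2031 + 1731 C$ ($V{\left(U,C \right)} = 1731 C + 2031 = 2031 + 1731 C$)
$\sqrt{\frac{1}{-974535 + R{\left(-1219,-1394 \right)}} + 141041} - V{\left(x{\left(28,1 \right)},604 \right)} = \sqrt{\frac{1}{-974535 + 584} + 141041} - \left(2031 + 1731 \cdot 604\right) = \sqrt{\frac{1}{-973951} + 141041} - \left(2031 + 1045524\right) = \sqrt{- \frac{1}{973951} + 141041} - 1047555 = \sqrt{\frac{137367022990}{973951}} - 1047555 = \frac{\sqrt{133788749408133490}}{973951} - 1047555 = -1047555 + \frac{\sqrt{133788749408133490}}{973951}$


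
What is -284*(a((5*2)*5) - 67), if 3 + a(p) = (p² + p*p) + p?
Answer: -1414320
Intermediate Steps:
a(p) = -3 + p + 2*p² (a(p) = -3 + ((p² + p*p) + p) = -3 + ((p² + p²) + p) = -3 + (2*p² + p) = -3 + (p + 2*p²) = -3 + p + 2*p²)
-284*(a((5*2)*5) - 67) = -284*((-3 + (5*2)*5 + 2*((5*2)*5)²) - 67) = -284*((-3 + 10*5 + 2*(10*5)²) - 67) = -284*((-3 + 50 + 2*50²) - 67) = -284*((-3 + 50 + 2*2500) - 67) = -284*((-3 + 50 + 5000) - 67) = -284*(5047 - 67) = -284*4980 = -1414320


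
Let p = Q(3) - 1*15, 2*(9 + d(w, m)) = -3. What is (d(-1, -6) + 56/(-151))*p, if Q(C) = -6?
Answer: 68943/302 ≈ 228.29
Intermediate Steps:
d(w, m) = -21/2 (d(w, m) = -9 + (½)*(-3) = -9 - 3/2 = -21/2)
p = -21 (p = -6 - 1*15 = -6 - 15 = -21)
(d(-1, -6) + 56/(-151))*p = (-21/2 + 56/(-151))*(-21) = (-21/2 + 56*(-1/151))*(-21) = (-21/2 - 56/151)*(-21) = -3283/302*(-21) = 68943/302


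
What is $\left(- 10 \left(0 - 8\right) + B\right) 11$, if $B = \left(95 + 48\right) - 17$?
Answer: $2266$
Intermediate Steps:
$B = 126$ ($B = 143 - 17 = 126$)
$\left(- 10 \left(0 - 8\right) + B\right) 11 = \left(- 10 \left(0 - 8\right) + 126\right) 11 = \left(\left(-10\right) \left(-8\right) + 126\right) 11 = \left(80 + 126\right) 11 = 206 \cdot 11 = 2266$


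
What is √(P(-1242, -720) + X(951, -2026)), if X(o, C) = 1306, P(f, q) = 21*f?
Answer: 2*I*√6194 ≈ 157.4*I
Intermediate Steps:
√(P(-1242, -720) + X(951, -2026)) = √(21*(-1242) + 1306) = √(-26082 + 1306) = √(-24776) = 2*I*√6194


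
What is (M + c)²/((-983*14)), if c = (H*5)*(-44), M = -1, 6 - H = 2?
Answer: -776161/13762 ≈ -56.399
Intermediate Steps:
H = 4 (H = 6 - 1*2 = 6 - 2 = 4)
c = -880 (c = (4*5)*(-44) = 20*(-44) = -880)
(M + c)²/((-983*14)) = (-1 - 880)²/((-983*14)) = (-881)²/(-13762) = 776161*(-1/13762) = -776161/13762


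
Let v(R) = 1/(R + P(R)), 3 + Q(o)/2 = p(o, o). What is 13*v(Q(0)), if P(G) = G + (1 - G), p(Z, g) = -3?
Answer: -13/11 ≈ -1.1818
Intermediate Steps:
Q(o) = -12 (Q(o) = -6 + 2*(-3) = -6 - 6 = -12)
P(G) = 1
v(R) = 1/(1 + R) (v(R) = 1/(R + 1) = 1/(1 + R))
13*v(Q(0)) = 13/(1 - 12) = 13/(-11) = 13*(-1/11) = -13/11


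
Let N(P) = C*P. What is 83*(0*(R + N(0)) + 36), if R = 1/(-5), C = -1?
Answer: 2988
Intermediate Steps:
N(P) = -P
R = -1/5 ≈ -0.20000
83*(0*(R + N(0)) + 36) = 83*(0*(-1/5 - 1*0) + 36) = 83*(0*(-1/5 + 0) + 36) = 83*(0*(-1/5) + 36) = 83*(0 + 36) = 83*36 = 2988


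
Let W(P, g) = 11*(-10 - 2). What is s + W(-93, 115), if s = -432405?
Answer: -432537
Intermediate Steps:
W(P, g) = -132 (W(P, g) = 11*(-12) = -132)
s + W(-93, 115) = -432405 - 132 = -432537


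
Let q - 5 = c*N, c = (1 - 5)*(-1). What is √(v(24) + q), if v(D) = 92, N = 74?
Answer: √393 ≈ 19.824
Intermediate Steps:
c = 4 (c = -4*(-1) = 4)
q = 301 (q = 5 + 4*74 = 5 + 296 = 301)
√(v(24) + q) = √(92 + 301) = √393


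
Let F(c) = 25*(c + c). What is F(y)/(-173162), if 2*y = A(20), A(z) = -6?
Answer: 75/86581 ≈ 0.00086624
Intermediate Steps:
y = -3 (y = (1/2)*(-6) = -3)
F(c) = 50*c (F(c) = 25*(2*c) = 50*c)
F(y)/(-173162) = (50*(-3))/(-173162) = -150*(-1/173162) = 75/86581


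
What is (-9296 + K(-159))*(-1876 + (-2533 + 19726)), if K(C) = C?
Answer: -144822235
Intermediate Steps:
(-9296 + K(-159))*(-1876 + (-2533 + 19726)) = (-9296 - 159)*(-1876 + (-2533 + 19726)) = -9455*(-1876 + 17193) = -9455*15317 = -144822235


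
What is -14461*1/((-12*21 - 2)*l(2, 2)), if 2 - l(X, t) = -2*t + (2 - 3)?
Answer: 14461/1778 ≈ 8.1333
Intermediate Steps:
l(X, t) = 3 + 2*t (l(X, t) = 2 - (-2*t + (2 - 3)) = 2 - (-2*t - 1) = 2 - (-1 - 2*t) = 2 + (1 + 2*t) = 3 + 2*t)
-14461*1/((-12*21 - 2)*l(2, 2)) = -14461*1/((3 + 2*2)*(-12*21 - 2)) = -14461*1/((-252 - 2)*(3 + 4)) = -14461/(7*(-254)) = -14461/(-1778) = -14461*(-1/1778) = 14461/1778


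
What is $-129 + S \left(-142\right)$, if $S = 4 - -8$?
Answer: $-1833$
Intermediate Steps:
$S = 12$ ($S = 4 + 8 = 12$)
$-129 + S \left(-142\right) = -129 + 12 \left(-142\right) = -129 - 1704 = -1833$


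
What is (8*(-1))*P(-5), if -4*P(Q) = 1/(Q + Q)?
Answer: -⅕ ≈ -0.20000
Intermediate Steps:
P(Q) = -1/(8*Q) (P(Q) = -1/(4*(Q + Q)) = -1/(2*Q)/4 = -1/(8*Q))
(8*(-1))*P(-5) = (8*(-1))*(-⅛/(-5)) = -(-1)*(-1)/5 = -8*1/40 = -⅕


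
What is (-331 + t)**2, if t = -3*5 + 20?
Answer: 106276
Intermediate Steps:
t = 5 (t = -15 + 20 = 5)
(-331 + t)**2 = (-331 + 5)**2 = (-326)**2 = 106276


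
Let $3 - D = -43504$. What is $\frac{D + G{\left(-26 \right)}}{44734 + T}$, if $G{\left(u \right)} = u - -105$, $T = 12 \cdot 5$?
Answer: $\frac{21793}{22397} \approx 0.97303$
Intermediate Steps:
$T = 60$
$D = 43507$ ($D = 3 - -43504 = 3 + 43504 = 43507$)
$G{\left(u \right)} = 105 + u$ ($G{\left(u \right)} = u + 105 = 105 + u$)
$\frac{D + G{\left(-26 \right)}}{44734 + T} = \frac{43507 + \left(105 - 26\right)}{44734 + 60} = \frac{43507 + 79}{44794} = 43586 \cdot \frac{1}{44794} = \frac{21793}{22397}$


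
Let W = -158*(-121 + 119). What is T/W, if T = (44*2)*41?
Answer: 902/79 ≈ 11.418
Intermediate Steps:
W = 316 (W = -158*(-2) = 316)
T = 3608 (T = 88*41 = 3608)
T/W = 3608/316 = 3608*(1/316) = 902/79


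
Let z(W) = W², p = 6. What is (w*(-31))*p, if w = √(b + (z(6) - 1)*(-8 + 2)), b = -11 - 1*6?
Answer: -186*I*√227 ≈ -2802.4*I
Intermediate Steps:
b = -17 (b = -11 - 6 = -17)
w = I*√227 (w = √(-17 + (6² - 1)*(-8 + 2)) = √(-17 + (36 - 1)*(-6)) = √(-17 + 35*(-6)) = √(-17 - 210) = √(-227) = I*√227 ≈ 15.067*I)
(w*(-31))*p = ((I*√227)*(-31))*6 = -31*I*√227*6 = -186*I*√227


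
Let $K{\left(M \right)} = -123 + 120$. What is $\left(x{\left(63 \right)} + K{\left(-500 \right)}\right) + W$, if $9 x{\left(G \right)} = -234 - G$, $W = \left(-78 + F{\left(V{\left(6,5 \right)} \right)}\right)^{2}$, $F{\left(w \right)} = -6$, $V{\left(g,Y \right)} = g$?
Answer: $7020$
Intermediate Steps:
$K{\left(M \right)} = -3$
$W = 7056$ ($W = \left(-78 - 6\right)^{2} = \left(-84\right)^{2} = 7056$)
$x{\left(G \right)} = -26 - \frac{G}{9}$ ($x{\left(G \right)} = \frac{-234 - G}{9} = -26 - \frac{G}{9}$)
$\left(x{\left(63 \right)} + K{\left(-500 \right)}\right) + W = \left(\left(-26 - 7\right) - 3\right) + 7056 = \left(-33 - 3\right) + 7056 = -36 + 7056 = 7020$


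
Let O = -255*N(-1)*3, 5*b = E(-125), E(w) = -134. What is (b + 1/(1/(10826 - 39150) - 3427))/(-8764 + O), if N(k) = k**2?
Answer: 13007032386/4624726198105 ≈ 0.0028125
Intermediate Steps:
b = -134/5 (b = (1/5)*(-134) = -134/5 ≈ -26.800)
O = -765 (O = -255*(-1)**2*3 = -255*3 = -765)
(b + 1/(1/(10826 - 39150) - 3427))/(-8764 + O) = (-134/5 + 1/(1/(10826 - 39150) - 3427))/(-8764 - 765) = (-134/5 + 1/(1/(-28324) - 3427))/(-9529) = (-134/5 + 1/(-1/28324 - 3427))*(-1/9529) = (-134/5 + 1/(-97066349/28324))*(-1/9529) = (-134/5 - 28324/97066349)*(-1/9529) = -13007032386/485331745*(-1/9529) = 13007032386/4624726198105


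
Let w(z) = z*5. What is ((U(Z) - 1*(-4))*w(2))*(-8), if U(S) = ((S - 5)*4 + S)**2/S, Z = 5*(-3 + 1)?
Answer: 38880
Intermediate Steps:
Z = -10 (Z = 5*(-2) = -10)
U(S) = (-20 + 5*S)**2/S (U(S) = ((-5 + S)*4 + S)**2/S = ((-20 + 4*S) + S)**2/S = (-20 + 5*S)**2/S)
w(z) = 5*z
((U(Z) - 1*(-4))*w(2))*(-8) = ((25*(-4 - 10)**2/(-10) - 1*(-4))*(5*2))*(-8) = ((25*(-1/10)*(-14)**2 + 4)*10)*(-8) = ((25*(-1/10)*196 + 4)*10)*(-8) = ((-490 + 4)*10)*(-8) = -486*10*(-8) = -4860*(-8) = 38880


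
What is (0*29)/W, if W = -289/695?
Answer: 0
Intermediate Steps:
W = -289/695 (W = -289*1/695 = -289/695 ≈ -0.41583)
(0*29)/W = (0*29)/(-289/695) = 0*(-695/289) = 0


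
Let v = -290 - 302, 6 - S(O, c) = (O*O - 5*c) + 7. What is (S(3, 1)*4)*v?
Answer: 11840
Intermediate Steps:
S(O, c) = -1 - O**2 + 5*c (S(O, c) = 6 - ((O*O - 5*c) + 7) = 6 - ((O**2 - 5*c) + 7) = 6 - (7 + O**2 - 5*c) = 6 + (-7 - O**2 + 5*c) = -1 - O**2 + 5*c)
v = -592
(S(3, 1)*4)*v = ((-1 - 1*3**2 + 5*1)*4)*(-592) = ((-1 - 1*9 + 5)*4)*(-592) = ((-1 - 9 + 5)*4)*(-592) = -5*4*(-592) = -20*(-592) = 11840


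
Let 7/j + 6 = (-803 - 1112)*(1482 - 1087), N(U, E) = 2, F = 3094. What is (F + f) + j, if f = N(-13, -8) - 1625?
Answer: 1112709994/756431 ≈ 1471.0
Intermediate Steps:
f = -1623 (f = 2 - 1625 = -1623)
j = -7/756431 (j = 7/(-6 + (-803 - 1112)*(1482 - 1087)) = 7/(-6 - 1915*395) = 7/(-6 - 756425) = 7/(-756431) = 7*(-1/756431) = -7/756431 ≈ -9.2540e-6)
(F + f) + j = (3094 - 1623) - 7/756431 = 1471 - 7/756431 = 1112709994/756431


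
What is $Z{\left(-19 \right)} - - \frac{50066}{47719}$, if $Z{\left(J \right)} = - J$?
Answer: $\frac{956727}{47719} \approx 20.049$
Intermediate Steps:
$Z{\left(-19 \right)} - - \frac{50066}{47719} = \left(-1\right) \left(-19\right) - - \frac{50066}{47719} = 19 - \left(-50066\right) \frac{1}{47719} = 19 - - \frac{50066}{47719} = 19 + \frac{50066}{47719} = \frac{956727}{47719}$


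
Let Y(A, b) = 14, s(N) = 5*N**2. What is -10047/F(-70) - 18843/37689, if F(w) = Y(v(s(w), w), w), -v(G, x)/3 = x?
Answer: -126308395/175882 ≈ -718.14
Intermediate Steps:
v(G, x) = -3*x
F(w) = 14
-10047/F(-70) - 18843/37689 = -10047/14 - 18843/37689 = -10047*1/14 - 18843*1/37689 = -10047/14 - 6281/12563 = -126308395/175882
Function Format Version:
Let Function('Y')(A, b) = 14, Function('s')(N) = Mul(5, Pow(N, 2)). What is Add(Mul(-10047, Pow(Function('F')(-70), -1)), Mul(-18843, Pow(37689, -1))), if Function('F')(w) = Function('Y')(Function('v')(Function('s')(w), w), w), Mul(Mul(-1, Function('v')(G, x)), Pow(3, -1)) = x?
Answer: Rational(-126308395, 175882) ≈ -718.14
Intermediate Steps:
Function('v')(G, x) = Mul(-3, x)
Function('F')(w) = 14
Add(Mul(-10047, Pow(Function('F')(-70), -1)), Mul(-18843, Pow(37689, -1))) = Add(Mul(-10047, Pow(14, -1)), Mul(-18843, Pow(37689, -1))) = Add(Mul(-10047, Rational(1, 14)), Mul(-18843, Rational(1, 37689))) = Add(Rational(-10047, 14), Rational(-6281, 12563)) = Rational(-126308395, 175882)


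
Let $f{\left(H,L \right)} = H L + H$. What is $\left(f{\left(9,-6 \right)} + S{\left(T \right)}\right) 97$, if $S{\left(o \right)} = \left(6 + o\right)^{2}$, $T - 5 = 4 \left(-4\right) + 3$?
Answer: $-3977$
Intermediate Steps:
$f{\left(H,L \right)} = H + H L$
$T = -8$ ($T = 5 + \left(4 \left(-4\right) + 3\right) = 5 + \left(-16 + 3\right) = 5 - 13 = -8$)
$\left(f{\left(9,-6 \right)} + S{\left(T \right)}\right) 97 = \left(9 \left(1 - 6\right) + \left(6 - 8\right)^{2}\right) 97 = \left(9 \left(-5\right) + \left(-2\right)^{2}\right) 97 = \left(-45 + 4\right) 97 = \left(-41\right) 97 = -3977$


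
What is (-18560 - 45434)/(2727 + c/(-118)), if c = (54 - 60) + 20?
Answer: -1887823/80443 ≈ -23.468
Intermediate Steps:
c = 14 (c = -6 + 20 = 14)
(-18560 - 45434)/(2727 + c/(-118)) = (-18560 - 45434)/(2727 + 14/(-118)) = -63994/(2727 + 14*(-1/118)) = -63994/(2727 - 7/59) = -63994/160886/59 = -63994*59/160886 = -1887823/80443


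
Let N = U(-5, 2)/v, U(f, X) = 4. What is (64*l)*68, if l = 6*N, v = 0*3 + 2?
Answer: 52224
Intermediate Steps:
v = 2 (v = 0 + 2 = 2)
N = 2 (N = 4/2 = 4*(1/2) = 2)
l = 12 (l = 6*2 = 12)
(64*l)*68 = (64*12)*68 = 768*68 = 52224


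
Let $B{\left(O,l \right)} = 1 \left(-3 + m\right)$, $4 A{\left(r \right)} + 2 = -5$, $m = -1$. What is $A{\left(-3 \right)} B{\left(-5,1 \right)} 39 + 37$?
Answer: $310$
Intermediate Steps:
$A{\left(r \right)} = - \frac{7}{4}$ ($A{\left(r \right)} = - \frac{1}{2} + \frac{1}{4} \left(-5\right) = - \frac{1}{2} - \frac{5}{4} = - \frac{7}{4}$)
$B{\left(O,l \right)} = -4$ ($B{\left(O,l \right)} = 1 \left(-3 - 1\right) = 1 \left(-4\right) = -4$)
$A{\left(-3 \right)} B{\left(-5,1 \right)} 39 + 37 = \left(- \frac{7}{4}\right) \left(-4\right) 39 + 37 = 7 \cdot 39 + 37 = 273 + 37 = 310$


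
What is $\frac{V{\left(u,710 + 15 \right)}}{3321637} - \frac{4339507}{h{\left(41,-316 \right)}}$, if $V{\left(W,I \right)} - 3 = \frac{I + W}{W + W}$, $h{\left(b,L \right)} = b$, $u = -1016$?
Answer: $- \frac{29289790570070821}{276732221744} \approx -1.0584 \cdot 10^{5}$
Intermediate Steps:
$V{\left(W,I \right)} = 3 + \frac{I + W}{2 W}$ ($V{\left(W,I \right)} = 3 + \frac{I + W}{W + W} = 3 + \frac{I + W}{2 W}$)
$\frac{V{\left(u,710 + 15 \right)}}{3321637} - \frac{4339507}{h{\left(41,-316 \right)}} = \frac{\frac{1}{2} \frac{1}{-1016} \left(\left(710 + 15\right) + 7 \left(-1016\right)\right)}{3321637} - \frac{4339507}{41} = \frac{1}{2} \left(- \frac{1}{1016}\right) \left(725 - 7112\right) \frac{1}{3321637} - \frac{4339507}{41} = \frac{1}{2} \left(- \frac{1}{1016}\right) \left(-6387\right) \frac{1}{3321637} - \frac{4339507}{41} = \frac{6387}{2032} \cdot \frac{1}{3321637} - \frac{4339507}{41} = \frac{6387}{6749566384} - \frac{4339507}{41} = - \frac{29289790570070821}{276732221744}$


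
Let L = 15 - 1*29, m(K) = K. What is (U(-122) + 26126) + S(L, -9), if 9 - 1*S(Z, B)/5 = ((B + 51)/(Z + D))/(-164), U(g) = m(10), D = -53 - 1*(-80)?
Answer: 27909051/1066 ≈ 26181.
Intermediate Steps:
D = 27 (D = -53 + 80 = 27)
U(g) = 10
L = -14 (L = 15 - 29 = -14)
S(Z, B) = 45 + 5*(51 + B)/(164*(27 + Z)) (S(Z, B) = 45 - 5*(B + 51)/(Z + 27)/(-164) = 45 - 5*(51 + B)/(27 + Z)*(-1)/164 = 45 - (-5)*(51 + B)/(164*(27 + Z)) = 45 + 5*(51 + B)/(164*(27 + Z)))
(U(-122) + 26126) + S(L, -9) = (10 + 26126) + 5*(39903 - 9 + 1476*(-14))/(164*(27 - 14)) = 26136 + (5/164)*(39903 - 9 - 20664)/13 = 26136 + (5/164)*(1/13)*19230 = 26136 + 48075/1066 = 27909051/1066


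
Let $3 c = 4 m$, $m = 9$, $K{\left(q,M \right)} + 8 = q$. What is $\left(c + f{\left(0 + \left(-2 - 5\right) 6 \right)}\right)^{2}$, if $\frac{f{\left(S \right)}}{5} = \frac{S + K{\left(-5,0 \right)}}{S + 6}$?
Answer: $\frac{499849}{1296} \approx 385.69$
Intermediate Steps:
$K{\left(q,M \right)} = -8 + q$
$c = 12$ ($c = \frac{4 \cdot 9}{3} = \frac{1}{3} \cdot 36 = 12$)
$f{\left(S \right)} = \frac{5 \left(-13 + S\right)}{6 + S}$ ($f{\left(S \right)} = 5 \frac{S - 13}{S + 6} = 5 \frac{S - 13}{6 + S} = 5 \frac{-13 + S}{6 + S} = \frac{5 \left(-13 + S\right)}{6 + S}$)
$\left(c + f{\left(0 + \left(-2 - 5\right) 6 \right)}\right)^{2} = \left(12 + \frac{5 \left(-13 + \left(0 + \left(-2 - 5\right) 6\right)\right)}{6 + \left(0 + \left(-2 - 5\right) 6\right)}\right)^{2} = \left(12 + \frac{5 \left(-13 + \left(0 - 42\right)\right)}{6 + \left(0 - 42\right)}\right)^{2} = \left(12 + \frac{5 \left(-13 - 42\right)}{6 - 42}\right)^{2} = \left(12 + 5 \frac{1}{-36} \left(-55\right)\right)^{2} = \left(12 + 5 \left(- \frac{1}{36}\right) \left(-55\right)\right)^{2} = \left(12 + \frac{275}{36}\right)^{2} = \left(\frac{707}{36}\right)^{2} = \frac{499849}{1296}$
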